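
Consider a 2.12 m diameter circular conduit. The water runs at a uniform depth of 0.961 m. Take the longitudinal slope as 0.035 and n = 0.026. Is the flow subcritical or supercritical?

supercritical

For a circular section of diameter D = 2.12 m at depth y = 0.961 m, the central angle is θ = 2 arccos(1 − 2y/D) = 2.955 rad. Then A = (D²/8)(θ − sin θ) = 1.555 m² and P = Dθ/2 = 3.132 m.
Hydraulic radius R = A/P = 1.555/3.132 = 0.4966 m.
V = (1/n) R^(2/3) √S = (1/0.026) × 0.4966^(2/3) × √0.035 = 4.513 m/s. Hydraulic depth D_h = A/T = 1.555/2.111 = 0.7369 m.
Froude number Fr = V/√(g·D_h) = 4.513/√(9.81×0.7369) = 1.68, which is greater than 1, so the flow is supercritical.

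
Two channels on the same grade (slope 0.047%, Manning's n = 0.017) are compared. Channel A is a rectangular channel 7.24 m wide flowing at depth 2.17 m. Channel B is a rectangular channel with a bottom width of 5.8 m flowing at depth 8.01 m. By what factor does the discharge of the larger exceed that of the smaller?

Channel A: Flow area A = b·y = 7.24 × 2.17 = 15.71 m². Wetted perimeter P = b + 2y = 7.24 + 2×2.17 = 11.58 m. Hydraulic radius R = A/P = 15.71/11.58 = 1.357 m. Q_A = (1/0.017)·15.71·1.357^(2/3)·√0.00047 = 24.55 m³/s.
Channel B: Flow area A = b·y = 5.8 × 8.01 = 46.46 m². Wetted perimeter P = b + 2y = 5.8 + 2×8.01 = 21.82 m. Hydraulic radius R = A/P = 46.46/21.82 = 2.129 m. Q_B = (1/0.017)·46.46·2.129^(2/3)·√0.00047 = 98.05 m³/s.
The larger discharge is 98.05 m³/s and the smaller is 24.55 m³/s; the ratio is 3.99.

3.99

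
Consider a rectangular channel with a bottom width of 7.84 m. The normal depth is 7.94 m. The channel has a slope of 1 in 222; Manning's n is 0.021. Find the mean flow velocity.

V = 6.08 m/s

Flow area A = b·y = 7.84 × 7.94 = 62.25 m². Wetted perimeter P = b + 2y = 7.84 + 2×7.94 = 23.72 m.
Hydraulic radius R = A/P = 62.25/23.72 = 2.624 m.
From Manning's equation, V = (1/n) R^(2/3) S^(1/2) = (1/0.021) × 2.624^(2/3) × 0.004505^(1/2) = 6.08 m/s.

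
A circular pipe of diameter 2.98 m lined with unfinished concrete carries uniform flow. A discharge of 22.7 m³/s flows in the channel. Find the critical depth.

At critical depth, Q² T / (g A³) = 1, i.e. A³/T = Q²/g = 22.7²/9.81 = 52.53.
Try y = 1.78 m: A³/T = 28.08 — too small.
Try y = 2.09 m: A³/T = 52.32 — matches.

y_c = 2.09 m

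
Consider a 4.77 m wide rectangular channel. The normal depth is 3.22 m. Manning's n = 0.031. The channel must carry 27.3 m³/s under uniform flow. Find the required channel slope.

Flow area A = b·y = 4.77 × 3.22 = 15.36 m². Wetted perimeter P = b + 2y = 4.77 + 2×3.22 = 11.21 m.
Hydraulic radius R = A/P = 15.36/11.21 = 1.37 m.
From Manning's equation, S = [nQ / (1 A R^(2/3))]² = [0.031 × 27.3 / (1 × 15.36 × 1.37^(2/3))]² = 0.00199.

S = 0.00199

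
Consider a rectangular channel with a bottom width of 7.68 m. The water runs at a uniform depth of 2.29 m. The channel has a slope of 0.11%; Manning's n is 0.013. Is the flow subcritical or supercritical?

Flow area A = b·y = 7.68 × 2.29 = 17.59 m². Wetted perimeter P = b + 2y = 7.68 + 2×2.29 = 12.26 m.
Hydraulic radius R = A/P = 17.59/12.26 = 1.435 m.
V = (1/n) R^(2/3) √S = (1/0.013) × 1.435^(2/3) × √0.0011 = 3.245 m/s. Hydraulic depth D_h = A/T = 17.59/7.68 = 2.29 m.
Froude number Fr = V/√(g·D_h) = 3.245/√(9.81×2.29) = 0.685, which is less than 1, so the flow is subcritical.

subcritical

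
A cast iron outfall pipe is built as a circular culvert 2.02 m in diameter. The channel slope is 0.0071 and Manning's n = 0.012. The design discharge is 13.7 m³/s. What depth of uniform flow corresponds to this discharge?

y_n = 1.59 m

Manning's equation rearranged: A R^(2/3) = nQ / (1·√S) = 0.012 × 13.7 / (√0.0071) = 1.951.
At y = 1.88 m: A R^(2/3) = 2.185 — over.
At y = 1.35 m: A R^(2/3) = 1.599 — short.
At y = 1.59 m: A R^(2/3) = 1.954 — matches.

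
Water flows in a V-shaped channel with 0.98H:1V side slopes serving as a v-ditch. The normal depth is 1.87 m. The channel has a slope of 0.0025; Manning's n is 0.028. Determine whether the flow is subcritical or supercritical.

subcritical

For a triangular section with side slope z = 0.98: A = zy² = 0.98×1.87² = 3.427 m²; P = 2y√(1+z²) = 2×1.87×1.4 = 5.237 m.
Hydraulic radius R = A/P = 3.427/5.237 = 0.6544 m.
V = (1/n) R^(2/3) √S = (1/0.028) × 0.6544^(2/3) × √0.0025 = 1.346 m/s. Hydraulic depth D_h = A/T = 3.427/3.665 = 0.935 m.
Froude number Fr = V/√(g·D_h) = 1.346/√(9.81×0.935) = 0.444, which is less than 1, so the flow is subcritical.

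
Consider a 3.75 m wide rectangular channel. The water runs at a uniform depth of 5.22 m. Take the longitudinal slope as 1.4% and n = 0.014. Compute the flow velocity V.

Flow area A = b·y = 3.75 × 5.22 = 19.57 m². Wetted perimeter P = b + 2y = 3.75 + 2×5.22 = 14.19 m.
Hydraulic radius R = A/P = 19.57/14.19 = 1.379 m.
From Manning's equation, V = (1/n) R^(2/3) S^(1/2) = (1/0.014) × 1.379^(2/3) × 0.014^(1/2) = 10.5 m/s.

V = 10.5 m/s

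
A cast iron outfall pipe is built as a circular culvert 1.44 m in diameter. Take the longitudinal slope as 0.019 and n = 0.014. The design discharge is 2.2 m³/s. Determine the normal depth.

Manning's equation rearranged: A R^(2/3) = nQ / (1·√S) = 0.014 × 2.2 / (√0.019) = 0.2234.
Try y = 0.407 m: A R^(2/3) = 0.1437 — short.
Try y = 0.587 m: A R^(2/3) = 0.2875 — over.
Try y = 0.512 m: A R^(2/3) = 0.2232 — ≈ 0.2234.

y_n = 0.512 m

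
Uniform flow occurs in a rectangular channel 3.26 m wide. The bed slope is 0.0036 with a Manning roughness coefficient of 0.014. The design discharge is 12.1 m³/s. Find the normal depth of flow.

y_n = 1.13 m

Manning's equation rearranged: A R^(2/3) = nQ / (1·√S) = 0.014 × 12.1 / (√0.0036) = 2.823.
Try y = 0.824 m: A R^(2/3) = 1.797 — too small.
Try y = 1.4 m: A R^(2/3) = 3.778 — too large.
Try y = 1.13 m: A R^(2/3) = 2.813 — close enough.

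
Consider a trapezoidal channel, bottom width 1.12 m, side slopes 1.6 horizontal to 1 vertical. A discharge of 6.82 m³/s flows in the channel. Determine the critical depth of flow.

y_c = 1 m

At critical depth, Q² T / (g A³) = 1, i.e. A³/T = Q²/g = 6.82²/9.81 = 4.741.
Trying y = 0.708 m: A³/T = 1.198 — low.
Trying y = 1.27 m: A³/T = 12.37 — high.
Trying y = 1 m: A³/T = 4.658 — close enough.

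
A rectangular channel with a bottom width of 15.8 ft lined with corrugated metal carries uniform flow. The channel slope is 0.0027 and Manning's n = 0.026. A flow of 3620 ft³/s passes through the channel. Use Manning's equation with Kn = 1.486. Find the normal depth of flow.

y_n = 23.6 ft

Manning's equation rearranged: A R^(2/3) = nQ / (1.486·√S) = 0.026 × 3620 / (1.486 × √0.0027) = 1219.
Try y = 21.2 ft: A R^(2/3) = 1076 — short.
Try y = 25.6 ft: A R^(2/3) = 1341 — over.
Try y = 23.6 ft: A R^(2/3) = 1220 — matches.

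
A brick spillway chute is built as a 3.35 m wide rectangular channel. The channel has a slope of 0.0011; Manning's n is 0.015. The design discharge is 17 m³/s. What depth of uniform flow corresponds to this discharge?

Manning's equation rearranged: A R^(2/3) = nQ / (1·√S) = 0.015 × 17 / (√0.0011) = 7.689.
At y = 2.87 m: A R^(2/3) = 9.981 — over.
At y = 1.96 m: A R^(2/3) = 6.135 — short.
At y = 2.33 m: A R^(2/3) = 7.672 — matches.

y_n = 2.33 m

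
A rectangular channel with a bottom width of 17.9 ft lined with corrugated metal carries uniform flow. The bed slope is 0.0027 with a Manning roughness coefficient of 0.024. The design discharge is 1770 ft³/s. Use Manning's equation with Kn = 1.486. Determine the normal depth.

Manning's equation rearranged: A R^(2/3) = nQ / (1.486·√S) = 0.024 × 1770 / (1.486 × √0.0027) = 550.2.
Try y = 12.5 ft: A R^(2/3) = 672.9 — over.
Try y = 10.7 ft: A R^(2/3) = 550.6 — ≈ 550.2.

y_n = 10.7 ft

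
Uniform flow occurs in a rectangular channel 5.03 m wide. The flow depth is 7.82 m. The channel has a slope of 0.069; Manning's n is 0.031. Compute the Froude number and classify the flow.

supercritical

Flow area A = b·y = 5.03 × 7.82 = 39.33 m². Wetted perimeter P = b + 2y = 5.03 + 2×7.82 = 20.67 m.
Hydraulic radius R = A/P = 39.33/20.67 = 1.903 m.
V = (1/n) R^(2/3) √S = (1/0.031) × 1.903^(2/3) × √0.069 = 13.01 m/s. Hydraulic depth D_h = A/T = 39.33/5.03 = 7.82 m.
Froude number Fr = V/√(g·D_h) = 13.01/√(9.81×7.82) = 1.49, which is greater than 1, so the flow is supercritical.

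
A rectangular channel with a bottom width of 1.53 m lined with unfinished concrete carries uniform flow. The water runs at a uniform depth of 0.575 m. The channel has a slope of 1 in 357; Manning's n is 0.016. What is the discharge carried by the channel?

Q = 1.38 m³/s

Flow area A = b·y = 1.53 × 0.575 = 0.8797 m². Wetted perimeter P = b + 2y = 1.53 + 2×0.575 = 2.68 m.
Hydraulic radius R = A/P = 0.8797/2.68 = 0.3283 m.
Manning's equation: Q = (1/n) A R^(2/3) S^(1/2) = (1/0.016) × 0.8797 × 0.3283^(2/3) × 0.002801^(1/2) = 1.38 m³/s.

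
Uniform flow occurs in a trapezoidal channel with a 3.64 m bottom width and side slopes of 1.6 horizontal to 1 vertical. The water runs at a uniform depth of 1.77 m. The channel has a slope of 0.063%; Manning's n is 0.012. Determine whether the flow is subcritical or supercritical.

subcritical

With bottom width b = 3.64 m and side slope z = 1.6: A = (b + zy)y = (3.64 + 1.6×1.77)×1.77 = 11.46 m²; P = b + 2y√(1+z²) = 3.64 + 2×1.77×1.887 = 10.32 m.
Hydraulic radius R = A/P = 11.46/10.32 = 1.11 m.
V = (1/n) R^(2/3) √S = (1/0.012) × 1.11^(2/3) × √0.00063 = 2.242 m/s. Hydraulic depth D_h = A/T = 11.46/9.304 = 1.231 m.
Froude number Fr = V/√(g·D_h) = 2.242/√(9.81×1.231) = 0.645, which is less than 1, so the flow is subcritical.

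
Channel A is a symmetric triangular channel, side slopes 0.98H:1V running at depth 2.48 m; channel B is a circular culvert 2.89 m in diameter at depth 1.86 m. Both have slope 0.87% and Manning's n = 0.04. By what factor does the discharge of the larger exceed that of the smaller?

Channel A: For a triangular section with side slope z = 0.98: A = zy² = 0.98×2.48² = 6.027 m²; P = 2y√(1+z²) = 2×2.48×1.4 = 6.945 m. Hydraulic radius R = A/P = 6.027/6.945 = 0.8679 m. Q_A = (1/0.04)·6.027·0.8679^(2/3)·√0.0087 = 12.79 m³/s.
Channel B: For a circular section of diameter D = 2.89 m at depth y = 1.86 m, the central angle is θ = 2 arccos(1 − 2y/D) = 3.724 rad. Then A = (D²/8)(θ − sin θ) = 4.463 m² and P = Dθ/2 = 5.381 m. Hydraulic radius R = A/P = 4.463/5.381 = 0.8292 m. Q_B = (1/0.04)·4.463·0.8292^(2/3)·√0.0087 = 9.185 m³/s.
The larger discharge is 12.79 m³/s and the smaller is 9.185 m³/s; the ratio is 1.39.

1.39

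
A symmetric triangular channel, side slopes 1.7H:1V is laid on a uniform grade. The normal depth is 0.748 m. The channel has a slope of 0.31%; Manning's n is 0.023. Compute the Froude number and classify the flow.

For a triangular section with side slope z = 1.7: A = zy² = 1.7×0.748² = 0.9512 m²; P = 2y√(1+z²) = 2×0.748×1.972 = 2.951 m.
Hydraulic radius R = A/P = 0.9512/2.951 = 0.3224 m.
V = (1/n) R^(2/3) √S = (1/0.023) × 0.3224^(2/3) × √0.0031 = 1.138 m/s. Hydraulic depth D_h = A/T = 0.9512/2.543 = 0.374 m.
Froude number Fr = V/√(g·D_h) = 1.138/√(9.81×0.374) = 0.594, which is less than 1, so the flow is subcritical.

subcritical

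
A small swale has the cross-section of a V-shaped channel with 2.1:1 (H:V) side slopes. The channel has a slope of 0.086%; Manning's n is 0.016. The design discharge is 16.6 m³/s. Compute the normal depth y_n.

Manning's equation rearranged: A R^(2/3) = nQ / (1·√S) = 0.016 × 16.6 / (√0.00086) = 9.057.
Try y = 1.9 m: A R^(2/3) = 6.844 — too small.
Try y = 2.49 m: A R^(2/3) = 14.08 — too large.
Try y = 2.11 m: A R^(2/3) = 9.051 — close enough.

y_n = 2.11 m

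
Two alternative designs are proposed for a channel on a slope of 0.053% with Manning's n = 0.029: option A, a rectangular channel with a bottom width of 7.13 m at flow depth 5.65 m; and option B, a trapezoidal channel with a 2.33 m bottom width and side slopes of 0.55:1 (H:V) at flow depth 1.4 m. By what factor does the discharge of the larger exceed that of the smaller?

18.4

Channel A: Flow area A = b·y = 7.13 × 5.65 = 40.28 m². Wetted perimeter P = b + 2y = 7.13 + 2×5.65 = 18.43 m. Hydraulic radius R = A/P = 40.28/18.43 = 2.186 m. Q_A = (1/0.029)·40.28·2.186^(2/3)·√0.00053 = 53.86 m³/s.
Channel B: With bottom width b = 2.33 m and side slope z = 0.55: A = (b + zy)y = (2.33 + 0.55×1.4)×1.4 = 4.34 m²; P = b + 2y√(1+z²) = 2.33 + 2×1.4×1.141 = 5.526 m. Hydraulic radius R = A/P = 4.34/5.526 = 0.7854 m. Q_B = (1/0.029)·4.34·0.7854^(2/3)·√0.00053 = 2.933 m³/s.
The larger discharge is 53.86 m³/s and the smaller is 2.933 m³/s; the ratio is 18.4.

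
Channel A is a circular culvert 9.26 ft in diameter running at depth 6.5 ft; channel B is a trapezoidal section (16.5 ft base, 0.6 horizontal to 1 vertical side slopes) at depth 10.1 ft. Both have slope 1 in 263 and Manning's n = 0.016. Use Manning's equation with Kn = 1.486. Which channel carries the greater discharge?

channel B

Channel A: For a circular section of diameter D = 9.26 ft at depth y = 6.5 ft, the central angle is θ = 2 arccos(1 − 2y/D) = 3.973 rad. Then A = (D²/8)(θ − sin θ) = 50.51 ft² and P = Dθ/2 = 18.4 ft. Hydraulic radius R = A/P = 50.51/18.4 = 2.746 ft. Q_A = (1.486/0.016)·50.51·2.746^(2/3)·√0.003802 = 567.1 ft³/s.
Channel B: With bottom width b = 16.5 ft and side slope z = 0.6: A = (b + zy)y = (16.5 + 0.6×10.1)×10.1 = 227.9 ft²; P = b + 2y√(1+z²) = 16.5 + 2×10.1×1.166 = 40.06 ft. Hydraulic radius R = A/P = 227.9/40.06 = 5.688 ft. Q_B = (1.486/0.016)·227.9·5.688^(2/3)·√0.003802 = 4158 ft³/s.
Q_A = 567.1 ft³/s vs Q_B = 4158 ft³/s, so channel B carries more.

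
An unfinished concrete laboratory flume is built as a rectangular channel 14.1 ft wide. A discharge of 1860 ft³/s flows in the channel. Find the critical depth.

y_c = 8.15 ft

For a rectangular channel, critical depth y_c = (q²/g)^(1/3) where q = Q/b = 1860/14.1 = 131.9 ft²/s.
So y_c = (131.9²/32.2)^(1/3) = 8.15 ft.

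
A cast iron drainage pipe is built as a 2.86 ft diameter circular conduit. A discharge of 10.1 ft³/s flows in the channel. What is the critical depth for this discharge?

At critical depth, Q² T / (g A³) = 1, i.e. A³/T = Q²/g = 10.1²/32.2 = 3.168.
Try y = 0.778 ft: A³/T = 1.111 — too small.
Try y = 1.02 ft: A³/T = 3.171 — close enough.

y_c = 1.02 ft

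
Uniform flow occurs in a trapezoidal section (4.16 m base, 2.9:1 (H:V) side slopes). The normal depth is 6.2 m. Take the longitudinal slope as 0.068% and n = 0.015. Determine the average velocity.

V = 3.82 m/s

With bottom width b = 4.16 m and side slope z = 2.9: A = (b + zy)y = (4.16 + 2.9×6.2)×6.2 = 137.3 m²; P = b + 2y√(1+z²) = 4.16 + 2×6.2×3.068 = 42.2 m.
Hydraulic radius R = A/P = 137.3/42.2 = 3.253 m.
From Manning's equation, V = (1/n) R^(2/3) S^(1/2) = (1/0.015) × 3.253^(2/3) × 0.00068^(1/2) = 3.82 m/s.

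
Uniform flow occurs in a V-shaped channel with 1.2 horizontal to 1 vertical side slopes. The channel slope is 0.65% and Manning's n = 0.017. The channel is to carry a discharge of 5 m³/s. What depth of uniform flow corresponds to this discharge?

Manning's equation rearranged: A R^(2/3) = nQ / (1·√S) = 0.017 × 5 / (√0.0065) = 1.054.
Trying y = 0.907 m: A R^(2/3) = 0.4888 — low.
Trying y = 1.51 m: A R^(2/3) = 1.903 — high.
Trying y = 1.21 m: A R^(2/3) = 1.054 — close enough.

y_n = 1.21 m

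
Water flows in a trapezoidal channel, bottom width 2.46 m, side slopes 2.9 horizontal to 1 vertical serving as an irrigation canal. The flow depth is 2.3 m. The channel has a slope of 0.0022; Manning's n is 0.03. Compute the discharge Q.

With bottom width b = 2.46 m and side slope z = 2.9: A = (b + zy)y = (2.46 + 2.9×2.3)×2.3 = 21 m²; P = b + 2y√(1+z²) = 2.46 + 2×2.3×3.068 = 16.57 m.
Hydraulic radius R = A/P = 21/16.57 = 1.267 m.
Manning's equation: Q = (1/n) A R^(2/3) S^(1/2) = (1/0.03) × 21 × 1.267^(2/3) × 0.0022^(1/2) = 38.4 m³/s.

Q = 38.4 m³/s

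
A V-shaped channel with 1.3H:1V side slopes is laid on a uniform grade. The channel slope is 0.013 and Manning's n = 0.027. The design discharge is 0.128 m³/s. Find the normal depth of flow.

y_n = 0.308 m

Manning's equation rearranged: A R^(2/3) = nQ / (1·√S) = 0.027 × 0.128 / (√0.013) = 0.03031.
At y = 0.333 m: A R^(2/3) = 0.03737 — too large.
At y = 0.222 m: A R^(2/3) = 0.01267 — too small.
At y = 0.308 m: A R^(2/3) = 0.03035 — matches.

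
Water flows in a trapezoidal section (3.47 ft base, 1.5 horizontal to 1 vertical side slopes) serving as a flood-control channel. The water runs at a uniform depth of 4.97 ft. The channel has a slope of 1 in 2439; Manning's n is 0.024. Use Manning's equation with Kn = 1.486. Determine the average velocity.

With bottom width b = 3.47 ft and side slope z = 1.5: A = (b + zy)y = (3.47 + 1.5×4.97)×4.97 = 54.3 ft²; P = b + 2y√(1+z²) = 3.47 + 2×4.97×1.803 = 21.39 ft.
Hydraulic radius R = A/P = 54.3/21.39 = 2.538 ft.
From Manning's equation, V = (1.486/n) R^(2/3) S^(1/2) = (1.486/0.024) × 2.538^(2/3) × 0.00041^(1/2) = 2.33 ft/s.

V = 2.33 ft/s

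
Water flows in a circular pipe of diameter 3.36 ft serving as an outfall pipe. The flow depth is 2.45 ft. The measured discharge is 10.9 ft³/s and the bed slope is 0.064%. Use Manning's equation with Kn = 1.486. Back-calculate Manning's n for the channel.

For a circular section of diameter D = 3.36 ft at depth y = 2.45 ft, the central angle is θ = 2 arccos(1 − 2y/D) = 4.094 rad. Then A = (D²/8)(θ − sin θ) = 6.927 ft² and P = Dθ/2 = 6.878 ft.
Hydraulic radius R = A/P = 6.927/6.878 = 1.007 ft.
Rearranging Manning's equation: n = (1.486/Q) A R^(2/3) S^(1/2) = (1.486/10.9) × 6.927 × 1.007^(2/3) × √0.00064 = 0.024.

n = 0.024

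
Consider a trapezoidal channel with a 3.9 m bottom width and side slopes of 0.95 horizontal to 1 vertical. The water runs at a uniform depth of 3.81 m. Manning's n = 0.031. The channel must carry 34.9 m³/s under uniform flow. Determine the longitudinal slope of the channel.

S = 0.00057

With bottom width b = 3.9 m and side slope z = 0.95: A = (b + zy)y = (3.9 + 0.95×3.81)×3.81 = 28.65 m²; P = b + 2y√(1+z²) = 3.9 + 2×3.81×1.379 = 14.41 m.
Hydraulic radius R = A/P = 28.65/14.41 = 1.988 m.
From Manning's equation, S = [nQ / (1 A R^(2/3))]² = [0.031 × 34.9 / (1 × 28.65 × 1.988^(2/3))]² = 0.00057.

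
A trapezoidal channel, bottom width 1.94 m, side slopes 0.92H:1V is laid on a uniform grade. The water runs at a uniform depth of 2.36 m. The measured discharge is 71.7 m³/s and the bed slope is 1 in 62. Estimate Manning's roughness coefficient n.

With bottom width b = 1.94 m and side slope z = 0.92: A = (b + zy)y = (1.94 + 0.92×2.36)×2.36 = 9.702 m²; P = b + 2y√(1+z²) = 1.94 + 2×2.36×1.359 = 8.354 m.
Hydraulic radius R = A/P = 9.702/8.354 = 1.161 m.
Rearranging Manning's equation: n = (1/Q) A R^(2/3) S^(1/2) = (1/71.7) × 9.702 × 1.161^(2/3) × √0.01613 = 0.019.

n = 0.019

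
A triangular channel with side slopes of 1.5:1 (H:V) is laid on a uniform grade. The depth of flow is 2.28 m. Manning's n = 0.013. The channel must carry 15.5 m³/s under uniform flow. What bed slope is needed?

For a triangular section with side slope z = 1.5: A = zy² = 1.5×2.28² = 7.798 m²; P = 2y√(1+z²) = 2×2.28×1.803 = 8.221 m.
Hydraulic radius R = A/P = 7.798/8.221 = 0.9485 m.
From Manning's equation, S = [nQ / (1 A R^(2/3))]² = [0.013 × 15.5 / (1 × 7.798 × 0.9485^(2/3))]² = 0.000717.

S = 0.000717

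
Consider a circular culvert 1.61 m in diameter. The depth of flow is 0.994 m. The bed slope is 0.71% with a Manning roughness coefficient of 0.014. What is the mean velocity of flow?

For a circular section of diameter D = 1.61 m at depth y = 0.994 m, the central angle is θ = 2 arccos(1 − 2y/D) = 3.616 rad. Then A = (D²/8)(θ − sin θ) = 1.319 m² and P = Dθ/2 = 2.911 m.
Hydraulic radius R = A/P = 1.319/2.911 = 0.4533 m.
From Manning's equation, V = (1/n) R^(2/3) S^(1/2) = (1/0.014) × 0.4533^(2/3) × 0.0071^(1/2) = 3.55 m/s.

V = 3.55 m/s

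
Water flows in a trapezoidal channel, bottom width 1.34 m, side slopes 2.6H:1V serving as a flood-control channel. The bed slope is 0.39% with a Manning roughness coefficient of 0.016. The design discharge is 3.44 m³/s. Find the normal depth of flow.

y_n = 0.594 m

Manning's equation rearranged: A R^(2/3) = nQ / (1·√S) = 0.016 × 3.44 / (√0.0039) = 0.8813.
Try y = 0.488 m: A R^(2/3) = 0.5877 — low.
Try y = 0.761 m: A R^(2/3) = 1.489 — high.
Try y = 0.594 m: A R^(2/3) = 0.8807 — ≈ 0.8813.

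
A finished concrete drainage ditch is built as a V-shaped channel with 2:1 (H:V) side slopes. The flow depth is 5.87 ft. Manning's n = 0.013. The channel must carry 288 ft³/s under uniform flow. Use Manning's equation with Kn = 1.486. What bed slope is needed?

For a triangular section with side slope z = 2: A = zy² = 2×5.87² = 68.91 ft²; P = 2y√(1+z²) = 2×5.87×2.236 = 26.25 ft.
Hydraulic radius R = A/P = 68.91/26.25 = 2.625 ft.
From Manning's equation, S = [nQ / (1.486 A R^(2/3))]² = [0.013 × 288 / (1.486 × 68.91 × 2.625^(2/3))]² = 0.000369.

S = 0.000369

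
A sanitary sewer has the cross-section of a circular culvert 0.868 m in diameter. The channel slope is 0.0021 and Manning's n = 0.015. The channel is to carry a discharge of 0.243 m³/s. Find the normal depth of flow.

y_n = 0.367 m

Manning's equation rearranged: A R^(2/3) = nQ / (1·√S) = 0.015 × 0.243 / (√0.0021) = 0.07954.
At y = 0.467 m: A R^(2/3) = 0.1207 — high.
At y = 0.289 m: A R^(2/3) = 0.05111 — low.
At y = 0.367 m: A R^(2/3) = 0.07964 — matches.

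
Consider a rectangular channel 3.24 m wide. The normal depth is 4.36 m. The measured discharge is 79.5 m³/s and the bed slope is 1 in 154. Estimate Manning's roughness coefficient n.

Flow area A = b·y = 3.24 × 4.36 = 14.13 m². Wetted perimeter P = b + 2y = 3.24 + 2×4.36 = 11.96 m.
Hydraulic radius R = A/P = 14.13/11.96 = 1.181 m.
Rearranging Manning's equation: n = (1/Q) A R^(2/3) S^(1/2) = (1/79.5) × 14.13 × 1.181^(2/3) × √0.006494 = 0.016.

n = 0.016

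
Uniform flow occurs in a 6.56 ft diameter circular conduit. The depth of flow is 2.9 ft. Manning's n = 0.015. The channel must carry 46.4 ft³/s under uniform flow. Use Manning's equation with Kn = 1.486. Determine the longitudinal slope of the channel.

For a circular section of diameter D = 6.56 ft at depth y = 2.9 ft, the central angle is θ = 2 arccos(1 − 2y/D) = 2.909 rad. Then A = (D²/8)(θ − sin θ) = 14.41 ft² and P = Dθ/2 = 9.543 ft.
Hydraulic radius R = A/P = 14.41/9.543 = 1.51 ft.
From Manning's equation, S = [nQ / (1.486 A R^(2/3))]² = [0.015 × 46.4 / (1.486 × 14.41 × 1.51^(2/3))]² = 0.00061.

S = 0.00061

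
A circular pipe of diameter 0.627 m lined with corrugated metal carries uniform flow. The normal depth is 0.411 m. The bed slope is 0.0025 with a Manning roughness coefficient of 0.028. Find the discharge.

For a circular section of diameter D = 0.627 m at depth y = 0.411 m, the central angle is θ = 2 arccos(1 − 2y/D) = 3.774 rad. Then A = (D²/8)(θ − sin θ) = 0.2145 m² and P = Dθ/2 = 1.183 m.
Hydraulic radius R = A/P = 0.2145/1.183 = 0.1813 m.
Manning's equation: Q = (1/n) A R^(2/3) S^(1/2) = (1/0.028) × 0.2145 × 0.1813^(2/3) × 0.0025^(1/2) = 0.123 m³/s.

Q = 0.123 m³/s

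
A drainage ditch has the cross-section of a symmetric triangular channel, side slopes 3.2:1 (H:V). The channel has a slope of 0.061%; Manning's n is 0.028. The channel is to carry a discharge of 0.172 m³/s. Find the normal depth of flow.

Manning's equation rearranged: A R^(2/3) = nQ / (1·√S) = 0.028 × 0.172 / (√0.00061) = 0.195.
Try y = 0.504 m: A R^(2/3) = 0.3144 — over.
Try y = 0.421 m: A R^(2/3) = 0.1946 — close enough.

y_n = 0.421 m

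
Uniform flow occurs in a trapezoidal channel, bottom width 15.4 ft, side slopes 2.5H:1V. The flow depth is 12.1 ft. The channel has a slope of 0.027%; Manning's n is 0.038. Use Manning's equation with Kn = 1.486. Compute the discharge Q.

Q = 1280 ft³/s

With bottom width b = 15.4 ft and side slope z = 2.5: A = (b + zy)y = (15.4 + 2.5×12.1)×12.1 = 552.4 ft²; P = b + 2y√(1+z²) = 15.4 + 2×12.1×2.693 = 80.56 ft.
Hydraulic radius R = A/P = 552.4/80.56 = 6.857 ft.
Manning's equation: Q = (1.486/n) A R^(2/3) S^(1/2) = (1.486/0.038) × 552.4 × 6.857^(2/3) × 0.00027^(1/2) = 1280 ft³/s.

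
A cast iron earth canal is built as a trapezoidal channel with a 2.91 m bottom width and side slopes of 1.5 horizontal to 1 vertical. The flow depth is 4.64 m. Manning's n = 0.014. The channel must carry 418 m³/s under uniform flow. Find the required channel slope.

S = 0.00528

With bottom width b = 2.91 m and side slope z = 1.5: A = (b + zy)y = (2.91 + 1.5×4.64)×4.64 = 45.8 m²; P = b + 2y√(1+z²) = 2.91 + 2×4.64×1.803 = 19.64 m.
Hydraulic radius R = A/P = 45.8/19.64 = 2.332 m.
From Manning's equation, S = [nQ / (1 A R^(2/3))]² = [0.014 × 418 / (1 × 45.8 × 2.332^(2/3))]² = 0.00528.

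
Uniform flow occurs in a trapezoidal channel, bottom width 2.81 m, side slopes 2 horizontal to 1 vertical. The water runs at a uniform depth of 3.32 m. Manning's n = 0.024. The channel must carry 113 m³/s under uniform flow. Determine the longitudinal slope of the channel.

S = 0.00347

With bottom width b = 2.81 m and side slope z = 2: A = (b + zy)y = (2.81 + 2×3.32)×3.32 = 31.37 m²; P = b + 2y√(1+z²) = 2.81 + 2×3.32×2.236 = 17.66 m.
Hydraulic radius R = A/P = 31.37/17.66 = 1.777 m.
From Manning's equation, S = [nQ / (1 A R^(2/3))]² = [0.024 × 113 / (1 × 31.37 × 1.777^(2/3))]² = 0.00347.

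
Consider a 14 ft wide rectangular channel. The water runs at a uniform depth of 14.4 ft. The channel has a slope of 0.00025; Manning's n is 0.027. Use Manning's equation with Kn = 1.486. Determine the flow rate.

Q = 493 ft³/s

Flow area A = b·y = 14 × 14.4 = 201.6 ft². Wetted perimeter P = b + 2y = 14 + 2×14.4 = 42.8 ft.
Hydraulic radius R = A/P = 201.6/42.8 = 4.71 ft.
Manning's equation: Q = (1.486/n) A R^(2/3) S^(1/2) = (1.486/0.027) × 201.6 × 4.71^(2/3) × 0.00025^(1/2) = 493 ft³/s.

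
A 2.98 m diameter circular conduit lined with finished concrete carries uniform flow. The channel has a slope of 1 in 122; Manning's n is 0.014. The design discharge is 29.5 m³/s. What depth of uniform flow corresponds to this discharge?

Manning's equation rearranged: A R^(2/3) = nQ / (1·√S) = 0.014 × 29.5 / (√0.008197) = 4.562.
At y = 1.8 m: A R^(2/3) = 3.89 — low.
At y = 2.26 m: A R^(2/3) = 5.294 — high.
At y = 2.01 m: A R^(2/3) = 4.566 — close enough.

y_n = 2.01 m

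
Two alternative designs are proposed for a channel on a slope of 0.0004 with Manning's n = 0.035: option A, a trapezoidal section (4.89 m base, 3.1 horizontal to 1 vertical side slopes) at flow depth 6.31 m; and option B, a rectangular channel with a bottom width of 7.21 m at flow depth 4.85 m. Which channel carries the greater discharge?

channel A

Channel A: With bottom width b = 4.89 m and side slope z = 3.1: A = (b + zy)y = (4.89 + 3.1×6.31)×6.31 = 154.3 m²; P = b + 2y√(1+z²) = 4.89 + 2×6.31×3.257 = 46 m. Hydraulic radius R = A/P = 154.3/46 = 3.354 m. Q_A = (1/0.035)·154.3·3.354^(2/3)·√0.0004 = 197.6 m³/s.
Channel B: Flow area A = b·y = 7.21 × 4.85 = 34.97 m². Wetted perimeter P = b + 2y = 7.21 + 2×4.85 = 16.91 m. Hydraulic radius R = A/P = 34.97/16.91 = 2.068 m. Q_B = (1/0.035)·34.97·2.068^(2/3)·√0.0004 = 32.43 m³/s.
Q_A = 197.6 m³/s vs Q_B = 32.43 m³/s, so channel A carries more.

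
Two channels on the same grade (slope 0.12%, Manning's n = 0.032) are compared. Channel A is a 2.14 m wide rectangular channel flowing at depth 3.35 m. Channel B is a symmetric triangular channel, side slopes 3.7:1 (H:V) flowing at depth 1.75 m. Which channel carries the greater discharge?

channel B

Channel A: Flow area A = b·y = 2.14 × 3.35 = 7.169 m². Wetted perimeter P = b + 2y = 2.14 + 2×3.35 = 8.84 m. Hydraulic radius R = A/P = 7.169/8.84 = 0.811 m. Q_A = (1/0.032)·7.169·0.811^(2/3)·√0.0012 = 6.749 m³/s.
Channel B: For a triangular section with side slope z = 3.7: A = zy² = 3.7×1.75² = 11.33 m²; P = 2y√(1+z²) = 2×1.75×3.833 = 13.41 m. Hydraulic radius R = A/P = 11.33/13.41 = 0.8447 m. Q_B = (1/0.032)·11.33·0.8447^(2/3)·√0.0012 = 10.96 m³/s.
Q_A = 6.749 m³/s vs Q_B = 10.96 m³/s, so channel B carries more.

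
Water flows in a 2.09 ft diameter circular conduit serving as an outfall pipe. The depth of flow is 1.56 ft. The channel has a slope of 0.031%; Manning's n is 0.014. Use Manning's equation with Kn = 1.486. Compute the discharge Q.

For a circular section of diameter D = 2.09 ft at depth y = 1.56 ft, the central angle is θ = 2 arccos(1 − 2y/D) = 4.172 rad. Then A = (D²/8)(θ − sin θ) = 2.746 ft² and P = Dθ/2 = 4.36 ft.
Hydraulic radius R = A/P = 2.746/4.36 = 0.6299 ft.
Manning's equation: Q = (1.486/n) A R^(2/3) S^(1/2) = (1.486/0.014) × 2.746 × 0.6299^(2/3) × 0.00031^(1/2) = 3.77 ft³/s.

Q = 3.77 ft³/s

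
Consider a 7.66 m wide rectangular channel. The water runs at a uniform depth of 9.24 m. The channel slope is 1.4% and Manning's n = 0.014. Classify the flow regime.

Flow area A = b·y = 7.66 × 9.24 = 70.78 m². Wetted perimeter P = b + 2y = 7.66 + 2×9.24 = 26.14 m.
Hydraulic radius R = A/P = 70.78/26.14 = 2.708 m.
V = (1/n) R^(2/3) √S = (1/0.014) × 2.708^(2/3) × √0.014 = 16.42 m/s. Hydraulic depth D_h = A/T = 70.78/7.66 = 9.24 m.
Froude number Fr = V/√(g·D_h) = 16.42/√(9.81×9.24) = 1.72, which is greater than 1, so the flow is supercritical.

supercritical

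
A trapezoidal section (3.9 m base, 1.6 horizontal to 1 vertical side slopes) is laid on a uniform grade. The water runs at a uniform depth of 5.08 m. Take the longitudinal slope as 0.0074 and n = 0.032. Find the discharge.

With bottom width b = 3.9 m and side slope z = 1.6: A = (b + zy)y = (3.9 + 1.6×5.08)×5.08 = 61.1 m²; P = b + 2y√(1+z²) = 3.9 + 2×5.08×1.887 = 23.07 m.
Hydraulic radius R = A/P = 61.1/23.07 = 2.649 m.
Manning's equation: Q = (1/n) A R^(2/3) S^(1/2) = (1/0.032) × 61.1 × 2.649^(2/3) × 0.0074^(1/2) = 314 m³/s.

Q = 314 m³/s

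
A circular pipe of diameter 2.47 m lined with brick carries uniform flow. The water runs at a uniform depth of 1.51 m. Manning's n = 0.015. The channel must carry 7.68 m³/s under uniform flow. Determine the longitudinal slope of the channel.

For a circular section of diameter D = 2.47 m at depth y = 1.51 m, the central angle is θ = 2 arccos(1 − 2y/D) = 3.591 rad. Then A = (D²/8)(θ − sin θ) = 3.069 m² and P = Dθ/2 = 4.435 m.
Hydraulic radius R = A/P = 3.069/4.435 = 0.6922 m.
From Manning's equation, S = [nQ / (1 A R^(2/3))]² = [0.015 × 7.68 / (1 × 3.069 × 0.6922^(2/3))]² = 0.0023.

S = 0.0023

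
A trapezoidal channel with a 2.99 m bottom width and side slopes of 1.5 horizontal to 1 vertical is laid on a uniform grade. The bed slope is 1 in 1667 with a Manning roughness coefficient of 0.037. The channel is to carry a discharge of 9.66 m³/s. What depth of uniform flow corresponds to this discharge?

Manning's equation rearranged: A R^(2/3) = nQ / (1·√S) = 0.037 × 9.66 / (√0.0005999) = 14.59.
Try y = 1.5 m: A R^(2/3) = 7.52 — too small.
Try y = 2.62 m: A R^(2/3) = 23.31 — too large.
Try y = 2.09 m: A R^(2/3) = 14.59 — ≈ 14.59.

y_n = 2.09 m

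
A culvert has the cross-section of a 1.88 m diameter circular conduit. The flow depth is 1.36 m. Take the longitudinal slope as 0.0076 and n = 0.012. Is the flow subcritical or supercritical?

supercritical

For a circular section of diameter D = 1.88 m at depth y = 1.36 m, the central angle is θ = 2 arccos(1 − 2y/D) = 4.068 rad. Then A = (D²/8)(θ − sin θ) = 2.15 m² and P = Dθ/2 = 3.824 m.
Hydraulic radius R = A/P = 2.15/3.824 = 0.5624 m.
V = (1/n) R^(2/3) √S = (1/0.012) × 0.5624^(2/3) × √0.0076 = 4.95 m/s. Hydraulic depth D_h = A/T = 2.15/1.682 = 1.279 m.
Froude number Fr = V/√(g·D_h) = 4.95/√(9.81×1.279) = 1.4, which is greater than 1, so the flow is supercritical.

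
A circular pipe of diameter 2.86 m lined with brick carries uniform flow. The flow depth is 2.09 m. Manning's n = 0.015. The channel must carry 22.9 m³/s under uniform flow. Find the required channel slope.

S = 0.00572

For a circular section of diameter D = 2.86 m at depth y = 2.09 m, the central angle is θ = 2 arccos(1 − 2y/D) = 4.101 rad. Then A = (D²/8)(θ − sin θ) = 5.03 m² and P = Dθ/2 = 5.865 m.
Hydraulic radius R = A/P = 5.03/5.865 = 0.8578 m.
From Manning's equation, S = [nQ / (1 A R^(2/3))]² = [0.015 × 22.9 / (1 × 5.03 × 0.8578^(2/3))]² = 0.00572.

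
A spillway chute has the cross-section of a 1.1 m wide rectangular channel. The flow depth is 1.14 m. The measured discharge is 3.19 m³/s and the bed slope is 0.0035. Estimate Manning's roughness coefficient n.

n = 0.012

Flow area A = b·y = 1.1 × 1.14 = 1.254 m². Wetted perimeter P = b + 2y = 1.1 + 2×1.14 = 3.38 m.
Hydraulic radius R = A/P = 1.254/3.38 = 0.371 m.
Rearranging Manning's equation: n = (1/Q) A R^(2/3) S^(1/2) = (1/3.19) × 1.254 × 0.371^(2/3) × √0.0035 = 0.012.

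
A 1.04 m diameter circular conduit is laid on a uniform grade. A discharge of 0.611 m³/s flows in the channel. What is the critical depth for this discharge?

y_c = 0.438 m

At critical depth, Q² T / (g A³) = 1, i.e. A³/T = Q²/g = 0.611²/9.81 = 0.03806.
Trying y = 0.376 m: A³/T = 0.02125 — short.
Trying y = 0.438 m: A³/T = 0.03821 — close enough.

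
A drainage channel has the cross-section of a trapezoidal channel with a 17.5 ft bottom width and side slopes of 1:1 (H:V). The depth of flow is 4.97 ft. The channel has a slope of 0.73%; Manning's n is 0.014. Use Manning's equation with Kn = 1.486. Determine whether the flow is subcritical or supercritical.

With bottom width b = 17.5 ft and side slope z = 1: A = (b + zy)y = (17.5 + 1×4.97)×4.97 = 111.7 ft²; P = b + 2y√(1+z²) = 17.5 + 2×4.97×1.414 = 31.56 ft.
Hydraulic radius R = A/P = 111.7/31.56 = 3.539 ft.
V = (1.486/n) R^(2/3) √S = (1.486/0.014) × 3.539^(2/3) × √0.0073 = 21.06 ft/s. Hydraulic depth D_h = A/T = 111.7/27.44 = 4.07 ft.
Froude number Fr = V/√(g·D_h) = 21.06/√(32.2×4.07) = 1.84, which is greater than 1, so the flow is supercritical.

supercritical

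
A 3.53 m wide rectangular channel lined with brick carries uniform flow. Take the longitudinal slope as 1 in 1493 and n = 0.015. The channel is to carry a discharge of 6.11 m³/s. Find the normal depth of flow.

y_n = 1.24 m

Manning's equation rearranged: A R^(2/3) = nQ / (1·√S) = 0.015 × 6.11 / (√0.0006698) = 3.541.
Try y = 1.54 m: A R^(2/3) = 4.772 — too large.
Try y = 0.957 m: A R^(2/3) = 2.458 — too small.
Try y = 1.24 m: A R^(2/3) = 3.543 — matches.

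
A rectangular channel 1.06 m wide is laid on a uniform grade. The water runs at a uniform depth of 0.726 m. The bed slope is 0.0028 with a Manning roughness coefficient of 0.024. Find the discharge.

Flow area A = b·y = 1.06 × 0.726 = 0.7696 m². Wetted perimeter P = b + 2y = 1.06 + 2×0.726 = 2.512 m.
Hydraulic radius R = A/P = 0.7696/2.512 = 0.3064 m.
Manning's equation: Q = (1/n) A R^(2/3) S^(1/2) = (1/0.024) × 0.7696 × 0.3064^(2/3) × 0.0028^(1/2) = 0.771 m³/s.

Q = 0.771 m³/s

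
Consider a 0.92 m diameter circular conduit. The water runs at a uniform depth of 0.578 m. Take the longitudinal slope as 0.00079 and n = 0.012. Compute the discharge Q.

Q = 0.421 m³/s

For a circular section of diameter D = 0.92 m at depth y = 0.578 m, the central angle is θ = 2 arccos(1 − 2y/D) = 3.66 rad. Then A = (D²/8)(θ − sin θ) = 0.4397 m² and P = Dθ/2 = 1.684 m.
Hydraulic radius R = A/P = 0.4397/1.684 = 0.2612 m.
Manning's equation: Q = (1/n) A R^(2/3) S^(1/2) = (1/0.012) × 0.4397 × 0.2612^(2/3) × 0.00079^(1/2) = 0.421 m³/s.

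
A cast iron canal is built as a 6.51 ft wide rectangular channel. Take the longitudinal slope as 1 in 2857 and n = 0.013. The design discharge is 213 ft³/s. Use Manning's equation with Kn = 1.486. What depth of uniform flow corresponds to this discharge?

y_n = 8.62 ft

Manning's equation rearranged: A R^(2/3) = nQ / (1.486·√S) = 0.013 × 213 / (1.486 × √0.00035) = 99.6.
At y = 9.68 ft: A R^(2/3) = 114.1 — high.
At y = 7.56 ft: A R^(2/3) = 85.14 — low.
At y = 8.62 ft: A R^(2/3) = 99.55 — matches.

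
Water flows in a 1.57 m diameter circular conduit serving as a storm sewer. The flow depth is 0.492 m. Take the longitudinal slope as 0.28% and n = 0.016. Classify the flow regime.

subcritical

For a circular section of diameter D = 1.57 m at depth y = 0.492 m, the central angle is θ = 2 arccos(1 − 2y/D) = 2.377 rad. Then A = (D²/8)(θ − sin θ) = 0.5189 m² and P = Dθ/2 = 1.866 m.
Hydraulic radius R = A/P = 0.5189/1.866 = 0.2781 m.
V = (1/n) R^(2/3) √S = (1/0.016) × 0.2781^(2/3) × √0.0028 = 1.409 m/s. Hydraulic depth D_h = A/T = 0.5189/1.457 = 0.3562 m.
Froude number Fr = V/√(g·D_h) = 1.409/√(9.81×0.3562) = 0.754, which is less than 1, so the flow is subcritical.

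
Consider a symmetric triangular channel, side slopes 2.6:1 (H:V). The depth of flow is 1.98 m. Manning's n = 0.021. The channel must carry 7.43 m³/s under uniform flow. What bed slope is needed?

S = 0.00026

For a triangular section with side slope z = 2.6: A = zy² = 2.6×1.98² = 10.19 m²; P = 2y√(1+z²) = 2×1.98×2.786 = 11.03 m.
Hydraulic radius R = A/P = 10.19/11.03 = 0.924 m.
From Manning's equation, S = [nQ / (1 A R^(2/3))]² = [0.021 × 7.43 / (1 × 10.19 × 0.924^(2/3))]² = 0.00026.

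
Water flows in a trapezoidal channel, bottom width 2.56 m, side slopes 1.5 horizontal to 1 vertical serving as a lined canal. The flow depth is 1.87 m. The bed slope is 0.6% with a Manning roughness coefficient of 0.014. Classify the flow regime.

With bottom width b = 2.56 m and side slope z = 1.5: A = (b + zy)y = (2.56 + 1.5×1.87)×1.87 = 10.03 m²; P = b + 2y√(1+z²) = 2.56 + 2×1.87×1.803 = 9.302 m.
Hydraulic radius R = A/P = 10.03/9.302 = 1.078 m.
V = (1/n) R^(2/3) √S = (1/0.014) × 1.078^(2/3) × √0.006 = 5.819 m/s. Hydraulic depth D_h = A/T = 10.03/8.17 = 1.228 m.
Froude number Fr = V/√(g·D_h) = 5.819/√(9.81×1.228) = 1.68, which is greater than 1, so the flow is supercritical.

supercritical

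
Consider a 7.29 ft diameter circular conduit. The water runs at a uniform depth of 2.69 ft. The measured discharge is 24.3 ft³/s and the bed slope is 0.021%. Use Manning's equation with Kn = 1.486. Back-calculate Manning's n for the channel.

n = 0.016

For a circular section of diameter D = 7.29 ft at depth y = 2.69 ft, the central angle is θ = 2 arccos(1 − 2y/D) = 2.611 rad. Then A = (D²/8)(θ − sin θ) = 13.99 ft² and P = Dθ/2 = 9.519 ft.
Hydraulic radius R = A/P = 13.99/9.519 = 1.47 ft.
Rearranging Manning's equation: n = (1.486/Q) A R^(2/3) S^(1/2) = (1.486/24.3) × 13.99 × 1.47^(2/3) × √0.00021 = 0.016.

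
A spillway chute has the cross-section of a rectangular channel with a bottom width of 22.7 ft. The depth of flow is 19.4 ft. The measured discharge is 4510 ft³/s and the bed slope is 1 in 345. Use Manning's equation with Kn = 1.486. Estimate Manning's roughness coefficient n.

n = 0.029

Flow area A = b·y = 22.7 × 19.4 = 440.4 ft². Wetted perimeter P = b + 2y = 22.7 + 2×19.4 = 61.5 ft.
Hydraulic radius R = A/P = 440.4/61.5 = 7.161 ft.
Rearranging Manning's equation: n = (1.486/Q) A R^(2/3) S^(1/2) = (1.486/4510) × 440.4 × 7.161^(2/3) × √0.002899 = 0.029.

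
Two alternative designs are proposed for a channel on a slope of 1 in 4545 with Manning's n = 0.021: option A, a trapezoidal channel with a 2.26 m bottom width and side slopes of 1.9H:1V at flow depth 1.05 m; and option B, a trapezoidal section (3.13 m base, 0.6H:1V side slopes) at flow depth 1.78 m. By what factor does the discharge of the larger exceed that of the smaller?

2.24

Channel A: With bottom width b = 2.26 m and side slope z = 1.9: A = (b + zy)y = (2.26 + 1.9×1.05)×1.05 = 4.468 m²; P = b + 2y√(1+z²) = 2.26 + 2×1.05×2.147 = 6.769 m. Hydraulic radius R = A/P = 4.468/6.769 = 0.66 m. Q_A = (1/0.021)·4.468·0.66^(2/3)·√0.00022 = 2.392 m³/s.
Channel B: With bottom width b = 3.13 m and side slope z = 0.6: A = (b + zy)y = (3.13 + 0.6×1.78)×1.78 = 7.472 m²; P = b + 2y√(1+z²) = 3.13 + 2×1.78×1.166 = 7.282 m. Hydraulic radius R = A/P = 7.472/7.282 = 1.026 m. Q_B = (1/0.021)·7.472·1.026^(2/3)·√0.00022 = 5.37 m³/s.
The larger discharge is 5.37 m³/s and the smaller is 2.392 m³/s; the ratio is 2.24.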